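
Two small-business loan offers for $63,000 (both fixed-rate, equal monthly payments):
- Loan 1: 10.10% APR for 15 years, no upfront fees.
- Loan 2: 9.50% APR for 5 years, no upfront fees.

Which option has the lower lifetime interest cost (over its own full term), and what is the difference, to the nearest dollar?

Loan 2 by $43,168

Loan 1: monthly rate = 10.1%/12 = 0.0084167; payment = 63,000 × 0.0084167 / (1 − (1+0.0084167)^−180) = $680.86.
Total interest on Loan 1 = 180 × $680.86 − $63,000 = $59,554.80.
Loan 2: at 9.50% the monthly rate is 0.0079167, so the payment is 63,000 × 0.0079167 / (1 − 1.0079167^−60) = $1,323.12.
Total interest on Loan 2 = 60 × $1,323.12 − $63,000 = $16,387.20.
Loan 2 is lower by $43,167.60.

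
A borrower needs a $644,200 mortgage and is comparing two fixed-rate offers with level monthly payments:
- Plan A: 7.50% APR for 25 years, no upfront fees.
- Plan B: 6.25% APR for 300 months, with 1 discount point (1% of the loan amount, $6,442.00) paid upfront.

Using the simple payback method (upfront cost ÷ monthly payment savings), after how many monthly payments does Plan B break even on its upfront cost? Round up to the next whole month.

13 months

Plan A: monthly rate = 7.5%/12 = 0.0062500; payment = 644,200 × 0.0062500 / (1 − (1+0.0062500)^−300) = $4,760.58.
Plan B: at 6.25% the monthly rate is 0.0052083, so the payment is 644,200 × 0.0052083 / (1 − 1.0052083^−300) = $4,249.59.
Monthly savings = $4,760.58 − $4,249.59 = $510.99.
Break-even = $6,442.00 / $510.99 = 12.61 → 13 months.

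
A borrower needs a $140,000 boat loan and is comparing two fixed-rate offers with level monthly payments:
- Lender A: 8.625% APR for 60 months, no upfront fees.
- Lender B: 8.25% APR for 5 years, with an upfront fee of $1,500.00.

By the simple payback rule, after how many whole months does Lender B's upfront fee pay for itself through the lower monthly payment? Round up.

60 months

Lender A: monthly rate = 8.625%/12 = 0.0071875; payment = 140,000 × 0.0071875 / (1 − (1+0.0071875)^−60) = $2,880.76.
Lender B: monthly rate = 8.25%/12 = 0.0068750; payment = 140,000 × 0.0068750 / (1 − (1+0.0068750)^−60) = $2,855.48.
Monthly savings = $2,880.76 − $2,855.48 = $25.28.
Break-even = $1,500.00 / $25.28 = 59.34 → 60 months.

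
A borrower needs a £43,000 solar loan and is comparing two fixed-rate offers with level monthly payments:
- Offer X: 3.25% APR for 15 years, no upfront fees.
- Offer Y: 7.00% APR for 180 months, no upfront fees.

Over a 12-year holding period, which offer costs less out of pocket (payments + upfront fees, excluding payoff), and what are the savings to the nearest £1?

Offer X by £12,146

Offer X: monthly rate = 3.25%/12 = 0.0027083; payment = 43,000 × 0.0027083 / (1 − (1+0.0027083)^−180) = £302.15.
Offer Y: at 7.00% the monthly rate is 0.0058333, so the payment is 43,000 × 0.0058333 / (1 − 1.0058333^−180) = £386.50.
Over 144 months: Offer X costs 144 × £302.15 = £43,509.60; Offer Y costs 144 × £386.50 = £55,656.00.
Offer X is cheaper by £55,656.00 − £43,509.60 = £12,146.40.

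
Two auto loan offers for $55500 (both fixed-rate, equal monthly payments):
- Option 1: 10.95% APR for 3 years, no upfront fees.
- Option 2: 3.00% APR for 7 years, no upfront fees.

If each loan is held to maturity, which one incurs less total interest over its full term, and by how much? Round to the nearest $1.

Option 2 by $3,764

Option 1: at 10.95% the monthly rate is 0.0091250, so the payment is 55,500 × 0.0091250 / (1 − 1.0091250^−36) = $1,815.68.
Total interest on Option 1 = 36 × $1,815.68 − $55,500 = $9,864.48.
Option 2: monthly rate = 3%/12 = 0.0025000; payment = 55,500 × 0.0025000 / (1 − (1+0.0025000)^−84) = $733.34.
Total interest on Option 2 = 84 × $733.34 − $55,500 = $6,100.56.
Option 2 is lower by $3,763.92.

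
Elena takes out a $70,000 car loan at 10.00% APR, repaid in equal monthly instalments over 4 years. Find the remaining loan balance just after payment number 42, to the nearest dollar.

With monthly rate i = 10%/12 = 0.0083333, the balance after k of n payments is P · [(1+i)^n − (1+i)^k] / [(1+i)^n − 1].
(1+0.0083333)^48 = 1.48935410 and (1+0.0083333)^42 = 1.41701099, so the balance is 70,000 × (1.48935410 − 1.41701099) / (1.48935410 − 1) = $10,348.37.

$10,348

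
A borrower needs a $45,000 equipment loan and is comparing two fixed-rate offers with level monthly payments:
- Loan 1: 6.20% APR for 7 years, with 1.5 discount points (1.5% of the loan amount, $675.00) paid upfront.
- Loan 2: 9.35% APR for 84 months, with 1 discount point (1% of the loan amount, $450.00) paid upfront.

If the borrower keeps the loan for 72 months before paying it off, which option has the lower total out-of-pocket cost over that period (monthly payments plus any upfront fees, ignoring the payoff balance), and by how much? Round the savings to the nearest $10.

Loan 1 by $4,840

Loan 1: at 6.20% the monthly rate is 0.0051667, so the payment is 45,000 × 0.0051667 / (1 − 1.0051667^−84) = $661.71.
Loan 2: at 9.35% the monthly rate is 0.0077917, so the payment is 45,000 × 0.0077917 / (1 − 1.0077917^−84) = $732.03.
Over 72 months: Loan 1 costs 72 × $661.71 + $675.00 = $48,318.12; Loan 2 costs 72 × $732.03 + $450.00 = $53,156.16.
Loan 1 is cheaper by $53,156.16 − $48,318.12 = $4,838.04.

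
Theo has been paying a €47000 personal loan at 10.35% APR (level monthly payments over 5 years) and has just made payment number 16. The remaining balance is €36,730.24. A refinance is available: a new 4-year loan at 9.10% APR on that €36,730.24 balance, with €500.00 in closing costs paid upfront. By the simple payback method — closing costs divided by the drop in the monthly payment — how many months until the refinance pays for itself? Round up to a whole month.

6 months

Current payment = 47,000 × 10.35%/12 / (1 − (1+0.0086250)^−60) = €1,006.72.
Refinanced payment = 36,730.24 × 0.0075833 / (1 − (1+0.0075833)^−48) = €915.78.
Monthly savings = €1,006.72 − €915.78 = €90.94.
Break-even = €500.00 / €90.94 = 5.50 → 6 months.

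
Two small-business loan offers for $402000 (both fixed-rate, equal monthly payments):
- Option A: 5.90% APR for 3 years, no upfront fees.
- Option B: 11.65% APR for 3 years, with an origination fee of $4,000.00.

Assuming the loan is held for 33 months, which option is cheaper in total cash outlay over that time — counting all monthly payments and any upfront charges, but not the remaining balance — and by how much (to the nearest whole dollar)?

Option A: monthly rate = 5.9%/12 = 0.0049167; payment = 402,000 × 0.0049167 / (1 − (1+0.0049167)^−36) = $12,211.41.
Option B: at 11.65% the monthly rate is 0.0097083, so the payment is 402,000 × 0.0097083 / (1 − 1.0097083^−36) = $13,285.05.
Over 33 months: Option A costs 33 × $12,211.41 = $402,976.53; Option B costs 33 × $13,285.05 + $4,000.00 = $442,406.65.
Option A is cheaper by $442,406.65 − $402,976.53 = $39,430.12.

Option A by $39,430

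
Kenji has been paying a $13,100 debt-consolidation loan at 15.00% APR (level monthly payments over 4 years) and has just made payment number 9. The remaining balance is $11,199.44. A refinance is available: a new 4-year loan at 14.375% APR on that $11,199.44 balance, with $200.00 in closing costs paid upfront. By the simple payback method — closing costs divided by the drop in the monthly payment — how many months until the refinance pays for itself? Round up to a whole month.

Current payment = 13,100 × 15%/12 / (1 − (1+0.0125000)^−48) = $364.58.
Refinanced payment = 11,199.44 × 0.0119792 / (1 − (1+0.0119792)^−48) = $308.15.
Monthly savings = $364.58 − $308.15 = $56.43.
Break-even = $200.00 / $56.43 = 3.54 → 4 months.

4 months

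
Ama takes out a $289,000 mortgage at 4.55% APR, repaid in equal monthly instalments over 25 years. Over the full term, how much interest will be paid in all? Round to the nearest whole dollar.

Monthly rate = 4.55%/12 = 0.0037917; payment = 289,000 × 0.0037917 / (1 − (1+0.0037917)^−300) = $1,614.57.
Total paid = 300 × $1,614.57 = $484,371.00; interest = $484,371.00 − $289,000 = $195,371.00.

$195,371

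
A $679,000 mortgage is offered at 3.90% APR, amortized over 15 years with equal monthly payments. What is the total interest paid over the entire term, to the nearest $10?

Monthly rate = 3.9%/12 = 0.0032500; payment = 679,000 × 0.0032500 / (1 − (1+0.0032500)^−180) = $4,988.52.
Total paid = 180 × $4,988.52 = $897,933.60; interest = $897,933.60 − $679,000 = $218,933.60.

$218,930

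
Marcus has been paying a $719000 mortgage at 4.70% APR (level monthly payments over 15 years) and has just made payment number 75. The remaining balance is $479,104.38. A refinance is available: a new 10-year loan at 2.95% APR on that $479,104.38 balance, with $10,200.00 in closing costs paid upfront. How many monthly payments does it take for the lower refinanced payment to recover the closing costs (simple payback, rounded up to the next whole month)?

Current payment = 719,000 × 4.7%/12 / (1 − (1+0.0039167)^−180) = $5,574.08.
Refinanced payment = 479,104.38 × 0.0024583 / (1 − (1+0.0024583)^−120) = $4,615.22.
Monthly savings = $5,574.08 − $4,615.22 = $958.86.
Break-even = $10,200.00 / $958.86 = 10.64 → 11 months.

11 months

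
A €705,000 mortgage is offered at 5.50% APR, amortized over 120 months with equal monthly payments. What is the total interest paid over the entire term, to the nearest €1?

At 5.50% the monthly rate is 0.0045833, so the payment is 705,000 × 0.0045833 / (1 − 1.0045833^−120) = €7,651.10.
Total paid = 120 × €7,651.10 = €918,132.00; interest = €918,132.00 − €705,000 = €213,132.00.

€213,132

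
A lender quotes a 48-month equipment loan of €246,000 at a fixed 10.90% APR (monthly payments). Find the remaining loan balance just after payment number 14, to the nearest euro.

€184,913

With monthly rate i = 10.9%/12 = 0.0090833, the balance after k of n payments is P · [(1+i)^n − (1+i)^k] / [(1+i)^n − 1].
(1+0.0090833)^48 = 1.54346786 and (1+0.0090833)^14 = 1.13495453, so the balance is 246,000 × (1.54346786 − 1.13495453) / (1.54346786 − 1) = €184,913.01.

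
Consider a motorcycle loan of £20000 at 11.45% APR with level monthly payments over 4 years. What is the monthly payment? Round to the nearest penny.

At 11.45% the monthly rate is 0.0095417, so the payment is 20,000 × 0.0095417 / (1 − 1.0095417^−48) = £521.29.

£521.29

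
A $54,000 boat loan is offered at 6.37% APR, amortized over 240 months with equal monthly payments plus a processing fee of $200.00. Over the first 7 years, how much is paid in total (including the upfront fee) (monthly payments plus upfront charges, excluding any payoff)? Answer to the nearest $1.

$33,673

Monthly rate = 6.37%/12 = 0.0053083; payment = 54,000 × 0.0053083 / (1 − (1+0.0053083)^−240) = $398.49.
Total outlay = 84 × $398.49 + $200.00 = $33,673.16.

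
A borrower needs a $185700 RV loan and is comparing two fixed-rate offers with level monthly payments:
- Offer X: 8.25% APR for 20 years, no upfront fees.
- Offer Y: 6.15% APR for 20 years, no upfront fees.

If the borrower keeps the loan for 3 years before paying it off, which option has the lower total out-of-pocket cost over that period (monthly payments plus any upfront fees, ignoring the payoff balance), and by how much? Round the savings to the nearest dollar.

Offer Y by $8,487

Offer X: monthly rate = 8.25%/12 = 0.0068750; payment = 185,700 × 0.0068750 / (1 − (1+0.0068750)^−240) = $1,582.29.
Offer Y: monthly rate = 6.15%/12 = 0.0051250; payment = 185,700 × 0.0051250 / (1 − (1+0.0051250)^−240) = $1,346.53.
Over 36 months: Offer X costs 36 × $1,582.29 = $56,962.44; Offer Y costs 36 × $1,346.53 = $48,475.08.
Offer Y is cheaper by $56,962.44 − $48,475.08 = $8,487.36.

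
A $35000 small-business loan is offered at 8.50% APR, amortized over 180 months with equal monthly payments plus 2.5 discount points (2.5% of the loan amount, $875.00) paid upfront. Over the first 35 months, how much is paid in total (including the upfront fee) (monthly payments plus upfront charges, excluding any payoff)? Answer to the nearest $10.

$12,940

Monthly rate = 8.5%/12 = 0.0070833; payment = 35,000 × 0.0070833 / (1 − (1+0.0070833)^−180) = $344.66.
Total outlay = 35 × $344.66 + $875.00 = $12,938.10.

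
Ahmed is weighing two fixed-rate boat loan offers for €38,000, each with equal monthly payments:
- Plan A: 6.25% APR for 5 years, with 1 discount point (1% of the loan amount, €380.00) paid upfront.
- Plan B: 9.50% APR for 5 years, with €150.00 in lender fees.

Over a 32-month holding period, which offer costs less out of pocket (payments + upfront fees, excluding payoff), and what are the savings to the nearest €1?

Plan A: monthly rate = 6.25%/12 = 0.0052083; payment = 38,000 × 0.0052083 / (1 − (1+0.0052083)^−60) = €739.07.
Plan B: monthly rate = 9.5%/12 = 0.0079167; payment = 38,000 × 0.0079167 / (1 − (1+0.0079167)^−60) = €798.07.
Over 32 months: Plan A costs 32 × €739.07 + €380.00 = €24,030.24; Plan B costs 32 × €798.07 + €150.00 = €25,688.24.
Plan A is cheaper by €25,688.24 − €24,030.24 = €1,658.00.

Plan A by €1,658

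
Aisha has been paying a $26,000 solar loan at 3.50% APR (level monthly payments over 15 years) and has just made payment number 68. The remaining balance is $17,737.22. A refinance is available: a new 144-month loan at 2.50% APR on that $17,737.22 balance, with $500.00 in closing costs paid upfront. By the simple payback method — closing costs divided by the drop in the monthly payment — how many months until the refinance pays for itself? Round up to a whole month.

12 months

Current payment = 26,000 × 3.5%/12 / (1 − (1+0.0029167)^−180) = $185.87.
Refinanced payment = 17,737.22 × 0.0020833 / (1 − (1+0.0020833)^−144) = $142.70.
Monthly savings = $185.87 − $142.70 = $43.17.
Break-even = $500.00 / $43.17 = 11.58 → 12 months.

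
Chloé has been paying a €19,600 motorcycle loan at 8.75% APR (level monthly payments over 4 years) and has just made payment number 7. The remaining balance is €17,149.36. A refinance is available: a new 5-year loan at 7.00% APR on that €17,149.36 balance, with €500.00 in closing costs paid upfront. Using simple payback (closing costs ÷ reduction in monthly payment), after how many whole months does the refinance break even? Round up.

4 months

Current payment = 19,600 × 8.75%/12 / (1 − (1+0.0072917)^−48) = €485.42.
Refinanced payment = 17,149.36 × 0.0058333 / (1 − (1+0.0058333)^−60) = €339.58.
Monthly savings = €485.42 − €339.58 = €145.84.
Break-even = €500.00 / €145.84 = 3.43 → 4 months.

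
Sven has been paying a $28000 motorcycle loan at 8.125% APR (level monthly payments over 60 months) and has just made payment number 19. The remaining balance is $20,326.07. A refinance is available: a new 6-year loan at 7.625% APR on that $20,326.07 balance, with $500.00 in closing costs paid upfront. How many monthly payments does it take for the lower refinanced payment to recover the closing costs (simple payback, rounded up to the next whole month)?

Current payment = 28,000 × 8.125%/12 / (1 − (1+0.0067708)^−60) = $569.42.
Refinanced payment = 20,326.07 × 0.0063542 / (1 − (1+0.0063542)^−72) = $352.67.
Monthly savings = $569.42 − $352.67 = $216.75.
Break-even = $500.00 / $216.75 = 2.31 → 3 months.

3 months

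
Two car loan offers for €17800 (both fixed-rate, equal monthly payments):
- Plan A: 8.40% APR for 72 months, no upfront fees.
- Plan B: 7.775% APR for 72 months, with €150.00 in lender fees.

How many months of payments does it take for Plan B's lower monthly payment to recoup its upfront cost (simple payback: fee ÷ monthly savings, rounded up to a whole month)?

Plan A: at 8.40% the monthly rate is 0.0070000, so the payment is 17,800 × 0.0070000 / (1 − 1.0070000^−72) = €315.58.
Plan B: monthly rate = 7.775%/12 = 0.0064792; payment = 17,800 × 0.0064792 / (1 − (1+0.0064792)^−72) = €310.14.
Monthly savings = €315.58 − €310.14 = €5.44.
Break-even = €150.00 / €5.44 = 27.57 → 28 months.

28 months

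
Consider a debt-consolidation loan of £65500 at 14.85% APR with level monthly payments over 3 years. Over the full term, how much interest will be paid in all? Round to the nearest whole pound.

Monthly rate = 14.85%/12 = 0.0123750; payment = 65,500 × 0.0123750 / (1 − (1+0.0123750)^−36) = £2,265.77.
Total paid = 36 × £2,265.77 = £81,567.72; interest = £81,567.72 − £65,500 = £16,067.72.

£16,068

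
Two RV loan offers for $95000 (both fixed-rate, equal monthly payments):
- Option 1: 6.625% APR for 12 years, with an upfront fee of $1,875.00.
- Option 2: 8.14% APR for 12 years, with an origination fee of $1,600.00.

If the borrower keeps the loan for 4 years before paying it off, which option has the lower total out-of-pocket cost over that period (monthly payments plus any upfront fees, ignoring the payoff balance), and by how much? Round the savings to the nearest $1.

Option 1 by $3,448

Option 1: monthly rate = 6.625%/12 = 0.0055208; payment = 95,000 × 0.0055208 / (1 − (1+0.0055208)^−144) = $958.07.
Option 2: monthly rate = 8.14%/12 = 0.0067833; payment = 95,000 × 0.0067833 / (1 − (1+0.0067833)^−144) = $1,035.64.
Over 48 months: Option 1 costs 48 × $958.07 + $1,875.00 = $47,862.36; Option 2 costs 48 × $1,035.64 + $1,600.00 = $51,310.72.
Option 1 is cheaper by $51,310.72 − $47,862.36 = $3,448.36.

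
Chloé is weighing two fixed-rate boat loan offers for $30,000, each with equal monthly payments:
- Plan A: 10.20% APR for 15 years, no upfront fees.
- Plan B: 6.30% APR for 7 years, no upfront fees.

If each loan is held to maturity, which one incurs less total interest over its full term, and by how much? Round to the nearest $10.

Plan B by $21,510

Plan A: at 10.20% the monthly rate is 0.0085000, so the payment is 30,000 × 0.0085000 / (1 − 1.0085000^−180) = $326.06.
Total interest on Plan A = 180 × $326.06 − $30,000 = $28,690.80.
Plan B: monthly rate = 6.3%/12 = 0.0052500; payment = 30,000 × 0.0052500 / (1 − (1+0.0052500)^−84) = $442.58.
Total interest on Plan B = 84 × $442.58 − $30,000 = $7,176.72.
Plan B is lower by $21,514.08.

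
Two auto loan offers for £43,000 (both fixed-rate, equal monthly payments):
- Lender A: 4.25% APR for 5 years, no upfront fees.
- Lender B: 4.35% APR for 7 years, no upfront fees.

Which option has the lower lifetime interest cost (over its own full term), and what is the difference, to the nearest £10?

Lender A: monthly rate = 4.25%/12 = 0.0035417; payment = 43,000 × 0.0035417 / (1 − (1+0.0035417)^−60) = £796.77.
Total interest on Lender A = 60 × £796.77 − £43,000 = £4,806.20.
Lender B: monthly rate = 4.35%/12 = 0.0036250; payment = 43,000 × 0.0036250 / (1 − (1+0.0036250)^−84) = £594.71.
Total interest on Lender B = 84 × £594.71 − £43,000 = £6,955.64.
Lender A is lower by £2,149.44.

Lender A by £2,150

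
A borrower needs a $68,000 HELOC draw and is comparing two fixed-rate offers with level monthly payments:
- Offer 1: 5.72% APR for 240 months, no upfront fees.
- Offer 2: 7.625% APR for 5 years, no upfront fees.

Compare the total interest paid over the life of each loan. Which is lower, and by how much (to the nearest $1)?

Offer 2 by $32,303

Offer 1: monthly rate = 5.72%/12 = 0.0047667; payment = 68,000 × 0.0047667 / (1 − (1+0.0047667)^−240) = $476.25.
Total interest on Offer 1 = 240 × $476.25 − $68,000 = $46,300.00.
Offer 2: at 7.625% the monthly rate is 0.0063542, so the payment is 68,000 × 0.0063542 / (1 − 1.0063542^−60) = $1,366.62.
Total interest on Offer 2 = 60 × $1,366.62 − $68,000 = $13,997.20.
Offer 2 is lower by $32,302.80.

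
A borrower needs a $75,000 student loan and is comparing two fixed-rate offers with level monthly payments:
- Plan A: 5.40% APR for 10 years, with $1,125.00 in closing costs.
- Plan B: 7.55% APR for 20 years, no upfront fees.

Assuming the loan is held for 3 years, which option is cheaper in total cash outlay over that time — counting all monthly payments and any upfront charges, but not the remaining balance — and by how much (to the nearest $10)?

Plan B by $8,460

Plan A: monthly rate = 5.4%/12 = 0.0045000; payment = 75,000 × 0.0045000 / (1 − (1+0.0045000)^−120) = $810.24.
Plan B: monthly rate = 7.55%/12 = 0.0062917; payment = 75,000 × 0.0062917 / (1 − (1+0.0062917)^−240) = $606.49.
Over 36 months: Plan A costs 36 × $810.24 + $1,125.00 = $30,293.64; Plan B costs 36 × $606.49 = $21,833.64.
Plan B is cheaper by $30,293.64 − $21,833.64 = $8,460.00.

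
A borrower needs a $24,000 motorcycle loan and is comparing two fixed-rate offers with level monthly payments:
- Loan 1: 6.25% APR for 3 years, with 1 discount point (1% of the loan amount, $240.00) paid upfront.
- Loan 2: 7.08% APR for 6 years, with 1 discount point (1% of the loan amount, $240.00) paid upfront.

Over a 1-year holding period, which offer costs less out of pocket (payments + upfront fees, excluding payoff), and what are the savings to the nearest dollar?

Loan 2 by $3,873

Loan 1: at 6.25% the monthly rate is 0.0052083, so the payment is 24,000 × 0.0052083 / (1 − 1.0052083^−36) = $732.85.
Loan 2: at 7.08% the monthly rate is 0.0059000, so the payment is 24,000 × 0.0059000 / (1 − 1.0059000^−72) = $410.10.
Over 12 months: Loan 1 costs 12 × $732.85 + $240.00 = $9,034.20; Loan 2 costs 12 × $410.10 + $240.00 = $5,161.20.
Loan 2 is cheaper by $9,034.20 − $5,161.20 = $3,873.00.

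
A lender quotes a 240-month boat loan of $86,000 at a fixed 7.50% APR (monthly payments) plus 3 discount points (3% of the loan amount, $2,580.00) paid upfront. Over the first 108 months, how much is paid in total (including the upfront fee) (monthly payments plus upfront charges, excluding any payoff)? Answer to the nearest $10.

$77,400

At 7.50% the monthly rate is 0.0062500, so the payment is 86,000 × 0.0062500 / (1 − 1.0062500^−240) = $692.81.
Total outlay = 108 × $692.81 + $2,580.00 = $77,403.48.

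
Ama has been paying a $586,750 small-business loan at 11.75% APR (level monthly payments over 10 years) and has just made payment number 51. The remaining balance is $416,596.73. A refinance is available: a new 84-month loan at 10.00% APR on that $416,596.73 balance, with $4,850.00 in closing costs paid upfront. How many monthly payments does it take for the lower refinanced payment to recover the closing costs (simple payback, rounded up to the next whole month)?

Current payment = 586,750 × 11.75%/12 / (1 − (1+0.0097917)^−120) = $8,333.58.
Refinanced payment = 416,596.73 × 0.0083333 / (1 − (1+0.0083333)^−84) = $6,916.00.
Monthly savings = $8,333.58 − $6,916.00 = $1,417.58.
Break-even = $4,850.00 / $1,417.58 = 3.42 → 4 months.

4 months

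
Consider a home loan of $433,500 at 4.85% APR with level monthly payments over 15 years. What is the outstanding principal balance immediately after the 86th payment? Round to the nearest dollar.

$265,015

With monthly rate i = 4.85%/12 = 0.0040417, the balance after k of n payments is P · [(1+i)^n − (1+i)^k] / [(1+i)^n − 1].
(1+0.0040417)^180 = 2.06686671 and (1+0.0040417)^86 = 1.41465094, so the balance is 433,500 × (2.06686671 − 1.41465094) / (2.06686671 − 1) = $265,014.87.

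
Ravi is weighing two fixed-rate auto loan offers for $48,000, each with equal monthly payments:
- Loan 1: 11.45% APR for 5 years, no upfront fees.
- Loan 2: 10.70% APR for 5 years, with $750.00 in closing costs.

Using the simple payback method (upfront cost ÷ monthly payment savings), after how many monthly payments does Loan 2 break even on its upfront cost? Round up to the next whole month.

Loan 1: at 11.45% the monthly rate is 0.0095417, so the payment is 48,000 × 0.0095417 / (1 − 1.0095417^−60) = $1,054.44.
Loan 2: monthly rate = 10.7%/12 = 0.0089167; payment = 48,000 × 0.0089167 / (1 − (1+0.0089167)^−60) = $1,036.47.
Monthly savings = $1,054.44 − $1,036.47 = $17.97.
Break-even = $750.00 / $17.97 = 41.74 → 42 months.

42 months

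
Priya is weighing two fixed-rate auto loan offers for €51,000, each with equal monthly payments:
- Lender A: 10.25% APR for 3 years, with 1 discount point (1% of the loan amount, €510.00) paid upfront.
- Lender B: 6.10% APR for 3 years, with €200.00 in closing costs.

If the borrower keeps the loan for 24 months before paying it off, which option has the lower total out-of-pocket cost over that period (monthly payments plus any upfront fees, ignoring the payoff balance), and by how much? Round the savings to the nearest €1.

Lender A: monthly rate = 10.25%/12 = 0.0085417; payment = 51,000 × 0.0085417 / (1 − (1+0.0085417)^−36) = €1,651.62.
Lender B: monthly rate = 6.1%/12 = 0.0050833; payment = 51,000 × 0.0050833 / (1 − (1+0.0050833)^−36) = €1,553.83.
Over 24 months: Lender A costs 24 × €1,651.62 + €510.00 = €40,148.88; Lender B costs 24 × €1,553.83 + €200.00 = €37,491.92.
Lender B is cheaper by €40,148.88 − €37,491.92 = €2,656.96.

Lender B by €2,657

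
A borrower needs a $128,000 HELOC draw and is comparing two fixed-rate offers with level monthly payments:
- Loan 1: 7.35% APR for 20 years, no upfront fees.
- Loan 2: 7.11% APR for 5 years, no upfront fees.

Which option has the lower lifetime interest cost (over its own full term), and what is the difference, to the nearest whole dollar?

Loan 1: monthly rate = 7.35%/12 = 0.0061250; payment = 128,000 × 0.0061250 / (1 − (1+0.0061250)^−240) = $1,019.45.
Total interest on Loan 1 = 240 × $1,019.45 − $128,000 = $116,668.00.
Loan 2: at 7.11% the monthly rate is 0.0059250, so the payment is 128,000 × 0.0059250 / (1 − 1.0059250^−60) = $2,541.20.
Total interest on Loan 2 = 60 × $2,541.20 − $128,000 = $24,472.00.
Loan 2 is lower by $92,196.00.

Loan 2 by $92,196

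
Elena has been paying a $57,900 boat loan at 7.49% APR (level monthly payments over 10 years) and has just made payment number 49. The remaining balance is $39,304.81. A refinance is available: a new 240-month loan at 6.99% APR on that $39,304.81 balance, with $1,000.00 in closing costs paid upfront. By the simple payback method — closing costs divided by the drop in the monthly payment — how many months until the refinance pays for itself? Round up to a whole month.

3 months

Current payment = 57,900 × 7.49%/12 / (1 − (1+0.0062417)^−120) = $686.98.
Refinanced payment = 39,304.81 × 0.0058250 / (1 − (1+0.0058250)^−240) = $304.49.
Monthly savings = $686.98 − $304.49 = $382.49.
Break-even = $1,000.00 / $382.49 = 2.61 → 3 months.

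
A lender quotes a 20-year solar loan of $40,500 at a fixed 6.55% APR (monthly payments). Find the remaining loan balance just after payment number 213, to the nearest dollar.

With monthly rate i = 6.55%/12 = 0.0054583, the balance after k of n payments is P · [(1+i)^n − (1+i)^k] / [(1+i)^n − 1].
(1+0.0054583)^240 = 3.69299488 and (1+0.0054583)^213 = 3.18822234, so the balance is 40,500 × (3.69299488 − 3.18822234) / (3.69299488 − 1) = $7,591.28.

$7,591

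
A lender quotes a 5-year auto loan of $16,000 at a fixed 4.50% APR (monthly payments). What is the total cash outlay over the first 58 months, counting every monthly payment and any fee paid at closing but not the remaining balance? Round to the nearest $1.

$17,301

At 4.50% the monthly rate is 0.0037500, so the payment is 16,000 × 0.0037500 / (1 − 1.0037500^−60) = $298.29.
Total outlay = 58 × $298.29 = $17,300.82.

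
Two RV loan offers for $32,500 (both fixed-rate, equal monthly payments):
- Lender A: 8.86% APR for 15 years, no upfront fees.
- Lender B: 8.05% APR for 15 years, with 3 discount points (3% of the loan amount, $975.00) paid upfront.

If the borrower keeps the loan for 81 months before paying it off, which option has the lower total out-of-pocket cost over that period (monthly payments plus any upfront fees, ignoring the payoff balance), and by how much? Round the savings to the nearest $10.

Lender A: at 8.86% the monthly rate is 0.0073833, so the payment is 32,500 × 0.0073833 / (1 − 1.0073833^−180) = $326.94.
Lender B: at 8.05% the monthly rate is 0.0067083, so the payment is 32,500 × 0.0067083 / (1 − 1.0067083^−180) = $311.53.
Over 81 months: Lender A costs 81 × $326.94 = $26,482.14; Lender B costs 81 × $311.53 + $975.00 = $26,208.93.
Lender B is cheaper by $26,482.14 − $26,208.93 = $273.21.

Lender B by $270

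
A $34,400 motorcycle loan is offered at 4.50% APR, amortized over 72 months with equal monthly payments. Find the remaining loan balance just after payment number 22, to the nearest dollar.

$24,854

With monthly rate i = 4.5%/12 = 0.0037500, the balance after k of n payments is P · [(1+i)^n − (1+i)^k] / [(1+i)^n − 1].
(1+0.0037500)^72 = 1.30930310 and (1+0.0037500)^22 = 1.08583111, so the balance is 34,400 × (1.30930310 − 1.08583111) / (1.30930310 − 1) = $24,854.06.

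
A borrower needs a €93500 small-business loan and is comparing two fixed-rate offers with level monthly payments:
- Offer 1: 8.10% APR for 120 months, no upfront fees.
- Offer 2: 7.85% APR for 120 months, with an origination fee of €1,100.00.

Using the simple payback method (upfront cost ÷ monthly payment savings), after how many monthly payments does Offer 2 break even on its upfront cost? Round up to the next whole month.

90 months

Offer 1: at 8.10% the monthly rate is 0.0067500, so the payment is 93,500 × 0.0067500 / (1 − 1.0067500^−120) = €1,139.36.
Offer 2: at 7.85% the monthly rate is 0.0065417, so the payment is 93,500 × 0.0065417 / (1 − 1.0065417^−120) = €1,127.02.
Monthly savings = €1,139.36 − €1,127.02 = €12.34.
Break-even = €1,100.00 / €12.34 = 89.14 → 90 months.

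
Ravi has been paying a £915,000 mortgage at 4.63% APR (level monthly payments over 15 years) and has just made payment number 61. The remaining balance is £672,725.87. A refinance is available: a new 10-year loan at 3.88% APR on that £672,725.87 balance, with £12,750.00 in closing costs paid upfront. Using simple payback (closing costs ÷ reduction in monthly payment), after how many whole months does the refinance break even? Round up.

Current payment = 915,000 × 4.63%/12 / (1 − (1+0.0038583)^−180) = £7,060.63.
Refinanced payment = 672,725.87 × 0.0032333 / (1 − (1+0.0032333)^−120) = £6,772.72.
Monthly savings = £7,060.63 − £6,772.72 = £287.91.
Break-even = £12,750.00 / £287.91 = 44.28 → 45 months.

45 months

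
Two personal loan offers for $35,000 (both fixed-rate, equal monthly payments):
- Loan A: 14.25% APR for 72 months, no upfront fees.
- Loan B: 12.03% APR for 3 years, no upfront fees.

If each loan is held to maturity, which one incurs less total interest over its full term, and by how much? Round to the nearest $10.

Loan B by $10,400

Loan A: monthly rate = 14.25%/12 = 0.0118750; payment = 35,000 × 0.0118750 / (1 − (1+0.0118750)^−72) = $725.89.
Total interest on Loan A = 72 × $725.89 − $35,000 = $17,264.08.
Loan B: monthly rate = 12.03%/12 = 0.0100250; payment = 35,000 × 0.0100250 / (1 − (1+0.0100250)^−36) = $1,163.00.
Total interest on Loan B = 36 × $1,163.00 − $35,000 = $6,868.00.
Loan B is lower by $10,396.08.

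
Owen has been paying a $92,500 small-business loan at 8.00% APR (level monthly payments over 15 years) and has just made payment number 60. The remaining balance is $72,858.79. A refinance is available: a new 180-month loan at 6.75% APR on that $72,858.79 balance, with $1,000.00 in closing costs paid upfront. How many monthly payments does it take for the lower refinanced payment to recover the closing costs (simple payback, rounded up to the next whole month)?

5 months

Current payment = 92,500 × 8%/12 / (1 − (1+0.0066667)^−180) = $883.98.
Refinanced payment = 72,858.79 × 0.0056250 / (1 − (1+0.0056250)^−180) = $644.73.
Monthly savings = $883.98 − $644.73 = $239.25.
Break-even = $1,000.00 / $239.25 = 4.18 → 5 months.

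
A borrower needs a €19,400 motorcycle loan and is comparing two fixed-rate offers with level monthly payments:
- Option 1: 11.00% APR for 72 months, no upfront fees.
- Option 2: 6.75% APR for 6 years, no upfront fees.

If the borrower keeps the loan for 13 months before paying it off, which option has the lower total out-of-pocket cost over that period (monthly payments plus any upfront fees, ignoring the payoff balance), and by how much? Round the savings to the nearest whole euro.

Option 1: monthly rate = 11%/12 = 0.0091667; payment = 19,400 × 0.0091667 / (1 − (1+0.0091667)^−72) = €369.26.
Option 2: monthly rate = 6.75%/12 = 0.0056250; payment = 19,400 × 0.0056250 / (1 − (1+0.0056250)^−72) = €328.43.
Over 13 months: Option 1 costs 13 × €369.26 = €4,800.38; Option 2 costs 13 × €328.43 = €4,269.59.
Option 2 is cheaper by €4,800.38 − €4,269.59 = €530.79.

Option 2 by €531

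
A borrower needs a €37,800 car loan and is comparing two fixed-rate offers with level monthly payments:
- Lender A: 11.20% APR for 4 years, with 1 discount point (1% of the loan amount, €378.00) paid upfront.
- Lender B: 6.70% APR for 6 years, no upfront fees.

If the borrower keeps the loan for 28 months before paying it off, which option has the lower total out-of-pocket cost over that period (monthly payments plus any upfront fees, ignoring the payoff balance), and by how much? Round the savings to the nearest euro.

Lender B by €9,943

Lender A: monthly rate = 11.2%/12 = 0.0093333; payment = 37,800 × 0.0093333 / (1 − (1+0.0093333)^−48) = €980.64.
Lender B: monthly rate = 6.7%/12 = 0.0055833; payment = 37,800 × 0.0055833 / (1 − (1+0.0055833)^−72) = €639.02.
Over 28 months: Lender A costs 28 × €980.64 + €378.00 = €27,835.92; Lender B costs 28 × €639.02 = €17,892.56.
Lender B is cheaper by €27,835.92 − €17,892.56 = €9,943.36.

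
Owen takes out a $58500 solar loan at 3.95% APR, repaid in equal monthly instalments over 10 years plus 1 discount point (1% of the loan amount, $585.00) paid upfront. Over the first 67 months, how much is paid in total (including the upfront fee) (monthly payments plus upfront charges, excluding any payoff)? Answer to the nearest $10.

Monthly rate = 3.95%/12 = 0.0032917; payment = 58,500 × 0.0032917 / (1 − (1+0.0032917)^−120) = $590.89.
Total outlay = 67 × $590.89 + $585.00 = $40,174.63.

$40,170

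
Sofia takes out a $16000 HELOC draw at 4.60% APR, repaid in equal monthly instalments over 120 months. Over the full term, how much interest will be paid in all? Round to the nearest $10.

At 4.60% the monthly rate is 0.0038333, so the payment is 16,000 × 0.0038333 / (1 − 1.0038333^−120) = $166.59.
Total paid = 120 × $166.59 = $19,990.80; interest = $19,990.80 − $16,000 = $3,990.80.

$3,990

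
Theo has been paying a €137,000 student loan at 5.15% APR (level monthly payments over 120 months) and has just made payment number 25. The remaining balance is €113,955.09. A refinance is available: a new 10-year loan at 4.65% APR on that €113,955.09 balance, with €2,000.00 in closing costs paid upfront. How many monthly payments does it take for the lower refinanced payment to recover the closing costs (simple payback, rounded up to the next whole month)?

8 months

Current payment = 137,000 × 5.15%/12 / (1 − (1+0.0042917)^−120) = €1,463.16.
Refinanced payment = 113,955.09 × 0.0038750 / (1 − (1+0.0038750)^−120) = €1,189.27.
Monthly savings = €1,463.16 − €1,189.27 = €273.89.
Break-even = €2,000.00 / €273.89 = 7.30 → 8 months.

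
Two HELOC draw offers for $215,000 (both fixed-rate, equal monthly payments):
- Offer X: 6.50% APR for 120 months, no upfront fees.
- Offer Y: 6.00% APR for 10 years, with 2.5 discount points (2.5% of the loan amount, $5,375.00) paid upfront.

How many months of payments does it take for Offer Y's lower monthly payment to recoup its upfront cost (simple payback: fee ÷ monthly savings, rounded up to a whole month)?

99 months

Offer X: at 6.50% the monthly rate is 0.0054167, so the payment is 215,000 × 0.0054167 / (1 − 1.0054167^−120) = $2,441.28.
Offer Y: at 6.00% the monthly rate is 0.0050000, so the payment is 215,000 × 0.0050000 / (1 − 1.0050000^−120) = $2,386.94.
Monthly savings = $2,441.28 − $2,386.94 = $54.34.
Break-even = $5,375.00 / $54.34 = 98.91 → 99 months.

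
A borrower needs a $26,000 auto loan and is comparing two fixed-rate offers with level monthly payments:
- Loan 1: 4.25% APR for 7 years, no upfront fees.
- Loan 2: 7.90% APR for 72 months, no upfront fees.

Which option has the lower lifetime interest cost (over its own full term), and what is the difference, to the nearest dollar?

Loan 1 by $2,626

Loan 1: at 4.25% the monthly rate is 0.0035417, so the payment is 26,000 × 0.0035417 / (1 − 1.0035417^−84) = $358.39.
Total interest on Loan 1 = 84 × $358.39 − $26,000 = $4,104.76.
Loan 2: at 7.90% the monthly rate is 0.0065833, so the payment is 26,000 × 0.0065833 / (1 − 1.0065833^−72) = $454.60.
Total interest on Loan 2 = 72 × $454.60 − $26,000 = $6,731.20.
Loan 1 is lower by $2,626.44.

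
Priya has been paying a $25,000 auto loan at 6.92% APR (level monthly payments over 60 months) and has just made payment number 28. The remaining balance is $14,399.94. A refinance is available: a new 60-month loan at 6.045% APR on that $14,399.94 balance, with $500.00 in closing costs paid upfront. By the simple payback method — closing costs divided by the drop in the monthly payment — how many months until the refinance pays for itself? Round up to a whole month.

Current payment = 25,000 × 6.92%/12 / (1 − (1+0.0057667)^−60) = $494.09.
Refinanced payment = 14,399.94 × 0.0050375 / (1 − (1+0.0050375)^−60) = $278.69.
Monthly savings = $494.09 − $278.69 = $215.40.
Break-even = $500.00 / $215.40 = 2.32 → 3 months.

3 months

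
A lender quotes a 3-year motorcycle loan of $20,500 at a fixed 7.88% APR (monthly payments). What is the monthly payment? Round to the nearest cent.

At 7.88% the monthly rate is 0.0065667, so the payment is 20,500 × 0.0065667 / (1 − 1.0065667^−36) = $641.26.

$641.26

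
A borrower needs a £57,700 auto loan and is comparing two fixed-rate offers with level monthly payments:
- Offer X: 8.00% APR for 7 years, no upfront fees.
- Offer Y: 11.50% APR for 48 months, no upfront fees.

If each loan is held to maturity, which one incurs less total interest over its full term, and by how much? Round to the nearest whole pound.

Offer X: monthly rate = 8%/12 = 0.0066667; payment = 57,700 × 0.0066667 / (1 − (1+0.0066667)^−84) = £899.32.
Total interest on Offer X = 84 × £899.32 − £57,700 = £17,842.88.
Offer Y: monthly rate = 11.5%/12 = 0.0095833; payment = 57,700 × 0.0095833 / (1 − (1+0.0095833)^−48) = £1,505.34.
Total interest on Offer Y = 48 × £1,505.34 − £57,700 = £14,556.32.
Offer Y is lower by £3,286.56.

Offer Y by £3,287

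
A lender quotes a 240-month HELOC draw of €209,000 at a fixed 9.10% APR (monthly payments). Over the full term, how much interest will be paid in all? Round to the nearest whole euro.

Monthly rate = 9.1%/12 = 0.0075833; payment = 209,000 × 0.0075833 / (1 − (1+0.0075833)^−240) = €1,893.89.
Total paid = 240 × €1,893.89 = €454,533.60; interest = €454,533.60 − €209,000 = €245,533.60.

€245,534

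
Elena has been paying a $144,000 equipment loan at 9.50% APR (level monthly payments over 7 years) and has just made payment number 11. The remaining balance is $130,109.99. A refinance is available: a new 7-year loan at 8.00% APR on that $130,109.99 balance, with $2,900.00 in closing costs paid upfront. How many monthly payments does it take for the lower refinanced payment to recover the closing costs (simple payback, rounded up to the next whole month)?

9 months

Current payment = 144,000 × 9.5%/12 / (1 − (1+0.0079167)^−84) = $2,353.53.
Refinanced payment = 130,109.99 × 0.0066667 / (1 − (1+0.0066667)^−84) = $2,027.92.
Monthly savings = $2,353.53 − $2,027.92 = $325.61.
Break-even = $2,900.00 / $325.61 = 8.91 → 9 months.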